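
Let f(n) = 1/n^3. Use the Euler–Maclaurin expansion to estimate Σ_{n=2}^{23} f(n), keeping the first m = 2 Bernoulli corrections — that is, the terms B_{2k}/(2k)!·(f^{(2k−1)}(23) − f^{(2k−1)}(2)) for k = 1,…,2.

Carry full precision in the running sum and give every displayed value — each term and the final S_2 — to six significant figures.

S_2 ≈ 0.200918

Integral: ∫_2^23 1/x^3 dx = 0.124055.
Endpoint term: (f(2) + f(23))/2 = (0.125000 + 8.21895e-05)/2 = 0.0625411.
So far: 0.186596.
Order-1 term: 1/12 · (-1.07204e-05 − (-0.187500)) = 0.0156241.
Running total after k=1: 0.202220.
Order-2 term: −1/720 · (-4.05307e-07 − (-0.937500)) = -0.00130208.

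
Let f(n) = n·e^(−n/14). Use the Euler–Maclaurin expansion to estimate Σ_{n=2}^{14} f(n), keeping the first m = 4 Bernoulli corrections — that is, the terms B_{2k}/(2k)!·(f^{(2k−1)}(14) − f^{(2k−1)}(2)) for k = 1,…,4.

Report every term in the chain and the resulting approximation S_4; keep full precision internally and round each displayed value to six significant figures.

S_4 ≈ 53.3520

∫_2^14 x·e^(−x/14) dx evaluates to 49.9719.
½[f(2) + f(14)] = ½[1.73376 + 5.15031] = 3.44203.
Running total after boundary: 53.4139.
Order-1 term: 1/12 · (0.00000 − 0.743038) = -0.0619198.
Running total after k=1: 53.3520.
Order-2 term: −1/720 · (0.00375387 − 0.0126367) = 1.23373e-05.
Running total after k=2: 53.3520.
Order-3 term: 1/30240 · (3.83048e-05 − 0.000109604) = -2.35778e-09.
Running total after k=3: 53.3520.
Order-4 term: −1/1209600 · (2.93149e-07 − 7.89465e-07) = 4.10314e-13.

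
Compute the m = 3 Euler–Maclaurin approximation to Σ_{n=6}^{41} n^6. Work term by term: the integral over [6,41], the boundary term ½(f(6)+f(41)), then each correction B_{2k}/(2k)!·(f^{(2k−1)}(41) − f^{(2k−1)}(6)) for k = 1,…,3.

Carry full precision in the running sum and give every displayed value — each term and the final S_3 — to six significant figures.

Integral: ∫_6^41 x^6 dx = 2.78220e+10.
Boundary: ½(f(6) + f(41)) = ½(46656.0 + 4.75010e+09) = 2.37508e+09.
Running total after boundary: 3.01971e+10.
k=1: B_{2}/(2)! × [f^{(1)}(41) − f^{(1)}(6)] = 1/12 × (6.95137e+08 − 46656.0) = 5.79242e+07.
After k=1: 3.02550e+10.
k=2: B_{4}/(4)! × [f^{(3)}(41) − f^{(3)}(6)] = −1/720 × (8.27052e+06 − 25920.0) = -11450.8.
After k=2: 3.02550e+10.
k=3: B_{6}/(6)! × [f^{(5)}(41) − f^{(5)}(6)] = 1/30240 × (29520.0 − 4320.00) = 0.833333.

S_3 ≈ 3.02550e+10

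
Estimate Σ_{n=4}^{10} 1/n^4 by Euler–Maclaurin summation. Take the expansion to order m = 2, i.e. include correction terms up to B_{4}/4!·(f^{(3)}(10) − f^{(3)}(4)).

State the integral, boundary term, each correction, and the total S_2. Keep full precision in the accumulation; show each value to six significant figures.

S_2 ≈ 0.00719016

∫_4^10 1/x^4 dx evaluates to 0.00487500.
Endpoint term: (f(4) + f(10))/2 = (0.00390625 + 0.000100000)/2 = 0.00200313.
Integral + boundary = 0.00687813.
Correction k=1: B_{2}/2! · (f^{(1)}(10) − f^{(1)}(4)) = 1/12 · (-4.00000e-05 − (-0.00390625)) = 0.000322187.
After k=1: 0.00720031.
Correction k=2: B_{4}/4! · (f^{(3)}(10) − f^{(3)}(4)) = −1/720 · (-1.20000e-05 − (-0.00732422)) = -1.01559e-05.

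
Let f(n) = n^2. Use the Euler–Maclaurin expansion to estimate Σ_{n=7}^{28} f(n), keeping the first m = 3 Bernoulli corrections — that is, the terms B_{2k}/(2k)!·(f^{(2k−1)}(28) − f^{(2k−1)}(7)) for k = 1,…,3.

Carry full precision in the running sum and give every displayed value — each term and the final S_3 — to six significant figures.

S_3 ≈ 7623.00

The integral term ∫_7^28 x^2 dx = 7203.00.
Endpoint term: (f(7) + f(28))/2 = (49.0000 + 784.000)/2 = 416.500.
Running total after boundary: 7619.50.
Order-1 term: 1/12 · (56.0000 − 14.0000) = 3.50000.
Running total after k=1: 7623.00.
Order-2 term: −1/720 · (0.00000 − 0.00000) = 0.00000.
Running total after k=2: 7623.00.
Order-3 term: 1/30240 · (0.00000 − 0.00000) = 0.00000.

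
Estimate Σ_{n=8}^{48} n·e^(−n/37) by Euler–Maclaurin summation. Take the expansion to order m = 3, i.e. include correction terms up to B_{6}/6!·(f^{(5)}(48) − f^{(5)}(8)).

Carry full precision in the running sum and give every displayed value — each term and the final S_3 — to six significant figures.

S_3 ≈ 491.548

∫_8^48 x·e^(−x/37) dx evaluates to 481.827.
½[f(8) + f(48)] = ½[6.44449 + 13.1169] = 9.78071.
So far: 491.608.
Correction k=1: B_{2}/2! · (f^{(1)}(48) − f^{(1)}(8)) = 1/12 · (-0.0812422 − 0.631386) = -0.0593857.
Running total after k=1: 491.548.
Correction k=2: B_{4}/4! · (f^{(3)}(48) − f^{(3)}(8)) = −1/720 · (0.000339881 − 0.00163806) = 1.80303e-06.
Running total after k=2: 491.548.
Correction k=3: B_{6}/6! · (f^{(5)}(48) − f^{(5)}(8)) = 1/30240 · (5.39887e-07 − 2.05619e-06) = -5.01423e-11.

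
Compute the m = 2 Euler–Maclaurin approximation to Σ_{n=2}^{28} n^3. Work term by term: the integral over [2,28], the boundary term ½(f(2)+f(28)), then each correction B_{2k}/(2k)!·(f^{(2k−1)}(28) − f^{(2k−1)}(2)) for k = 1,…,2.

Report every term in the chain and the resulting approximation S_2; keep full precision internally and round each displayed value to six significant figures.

Integral: ∫_2^28 x^3 dx = 153660.
½[f(2) + f(28)] = ½[8.00000 + 21952.0] = 10980.0.
Integral + boundary = 164640.
Order-1 term: 1/12 · (2352.00 − 12.0000) = 195.000.
Partial sum through k=1: 164835.
Order-2 term: −1/720 · (6.00000 − 6.00000) = 0.00000.

S_2 ≈ 164835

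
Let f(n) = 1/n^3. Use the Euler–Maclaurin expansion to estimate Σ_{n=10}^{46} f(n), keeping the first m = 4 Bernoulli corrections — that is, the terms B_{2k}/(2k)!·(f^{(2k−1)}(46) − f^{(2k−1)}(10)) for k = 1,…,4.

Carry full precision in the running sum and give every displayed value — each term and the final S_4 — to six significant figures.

∫_10^46 1/x^3 dx evaluates to 0.00476371.
Boundary: ½(f(10) + f(46)) = ½(0.00100000 + 1.02737e-05) = 0.000505137.
Integral + boundary = 0.00526884.
Correction k=1: B_{2}/2! · (f^{(1)}(46) − f^{(1)}(10)) = 1/12 · (-6.70023e-07 − (-0.000300000)) = 2.49442e-05.
Partial sum through k=1: 0.00529379.
Correction k=2: B_{4}/4! · (f^{(3)}(46) − f^{(3)}(10)) = −1/720 · (-6.33292e-09 − (-6.00000e-05)) = -8.33245e-08.
Partial sum through k=2: 0.00529370.
Correction k=3: B_{6}/6! · (f^{(5)}(46) − f^{(5)}(10)) = 1/30240 · (-1.25701e-10 − (-2.52000e-05)) = 8.33329e-10.
Partial sum through k=3: 0.00529370.
Correction k=4: B_{8}/8! · (f^{(7)}(46) − f^{(7)}(10)) = −1/1209600 · (-4.27715e-12 − (-1.81440e-05)) = -1.50000e-11.

S_4 ≈ 0.00529370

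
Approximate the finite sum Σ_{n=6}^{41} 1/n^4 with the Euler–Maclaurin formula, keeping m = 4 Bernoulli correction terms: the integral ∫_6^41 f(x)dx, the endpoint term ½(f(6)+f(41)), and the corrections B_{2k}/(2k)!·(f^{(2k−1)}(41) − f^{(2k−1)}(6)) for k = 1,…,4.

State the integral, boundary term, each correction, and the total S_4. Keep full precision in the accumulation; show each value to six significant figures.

S_4 ≈ 0.00196664

Integral: ∫_6^41 1/x^4 dx = 0.00153837.
½[f(6) + f(41)] = ½[0.000771605 + 3.53887e-07] = 0.000385979.
Running total after boundary: 0.00192435.
Order-1 term: 1/12 · (-3.45256e-08 − (-0.000514403)) = 4.28641e-05.
Running total after k=1: 0.00196722.
Order-2 term: −1/720 · (-6.16161e-10 − (-0.000428669)) = -5.95373e-07.
Running total after k=2: 0.00196662.
Order-3 term: 1/30240 · (-2.05265e-11 − (-0.000666819)) = 2.20509e-08.
Running total after k=3: 0.00196664.
Order-4 term: −1/1209600 · (-1.09898e-12 − (-0.00166705)) = -1.37818e-09.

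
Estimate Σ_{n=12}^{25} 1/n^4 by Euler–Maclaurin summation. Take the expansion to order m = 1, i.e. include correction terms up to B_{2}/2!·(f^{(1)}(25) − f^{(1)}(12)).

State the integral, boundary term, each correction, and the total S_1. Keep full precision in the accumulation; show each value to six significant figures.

S_1 ≈ 0.000198266

∫_12^25 1/x^4 dx evaluates to 0.000171568.
Boundary: ½(f(12) + f(25)) = ½(4.82253e-05 + 2.56000e-06) = 2.53927e-05.
So far: 0.000196961.
Correction k=1: B_{2}/2! · (f^{(1)}(25) − f^{(1)}(12)) = 1/12 · (-4.09600e-07 − (-1.60751e-05)) = 1.30546e-06.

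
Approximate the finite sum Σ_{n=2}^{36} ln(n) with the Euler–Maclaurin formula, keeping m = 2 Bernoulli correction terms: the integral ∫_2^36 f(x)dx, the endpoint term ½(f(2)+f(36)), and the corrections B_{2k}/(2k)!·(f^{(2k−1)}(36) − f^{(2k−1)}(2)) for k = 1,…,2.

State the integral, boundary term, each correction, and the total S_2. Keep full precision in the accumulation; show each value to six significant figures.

Integral: ∫_2^36 ln(x) dx = 93.6204.
½[f(2) + f(36)] = ½[0.693147 + 3.58352] = 2.13833.
Running total after boundary: 95.7587.
Correction k=1: B_{2}/2! · (f^{(1)}(36) − f^{(1)}(2)) = 1/12 · (0.0277778 − 0.500000) = -0.0393519.
Partial sum through k=1: 95.7194.
Correction k=2: B_{4}/4! · (f^{(3)}(36) − f^{(3)}(2)) = −1/720 · (4.28669e-05 − 0.250000) = 0.000347163.

S_2 ≈ 95.7197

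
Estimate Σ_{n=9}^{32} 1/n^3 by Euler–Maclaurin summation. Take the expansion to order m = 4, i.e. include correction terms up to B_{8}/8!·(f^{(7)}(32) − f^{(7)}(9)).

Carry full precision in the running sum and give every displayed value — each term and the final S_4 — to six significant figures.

S_4 ≈ 0.00642340

The integral term ∫_9^32 1/x^3 dx = 0.00568456.
Endpoint term: (f(9) + f(32))/2 = (0.00137174 + 3.05176e-05)/2 = 0.000701130.
So far: 0.00638569.
Correction k=1: B_{2}/2! · (f^{(1)}(32) − f^{(1)}(9)) = 1/12 · (-2.86102e-06 − (-0.000457247)) = 3.78655e-05.
Running total after k=1: 0.00642355.
Correction k=2: B_{4}/4! · (f^{(3)}(32) − f^{(3)}(9)) = −1/720 · (-5.58794e-08 − (-0.000112901)) = -1.56729e-07.
Running total after k=2: 0.00642340.
Correction k=3: B_{6}/6! · (f^{(5)}(32) − f^{(5)}(9)) = 1/30240 · (-2.29193e-09 − (-5.85410e-05)) = 1.93581e-09.
Running total after k=3: 0.00642340.
Correction k=4: B_{8}/8! · (f^{(7)}(32) − f^{(7)}(9)) = −1/1209600 · (-1.61151e-10 − (-5.20365e-05)) = -4.30194e-11.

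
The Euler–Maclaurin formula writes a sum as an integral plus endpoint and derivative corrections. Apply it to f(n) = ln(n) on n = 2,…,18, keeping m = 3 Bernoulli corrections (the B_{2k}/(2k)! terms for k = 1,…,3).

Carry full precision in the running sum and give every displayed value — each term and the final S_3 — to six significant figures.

∫_2^18 ln(x) dx evaluates to 34.6404.
Boundary: ½(f(2) + f(18)) = ½(0.693147 + 2.89037) = 1.79176.
Running total after boundary: 36.4322.
Order-1 term: 1/12 · (0.0555556 − 0.500000) = -0.0370370.
After k=1: 36.3951.
Order-2 term: −1/720 · (0.000342936 − 0.250000) = 0.000346746.
After k=2: 36.3955.
Order-3 term: 1/30240 · (1.27013e-05 − 0.750000) = -2.48012e-05.

S_3 ≈ 36.3954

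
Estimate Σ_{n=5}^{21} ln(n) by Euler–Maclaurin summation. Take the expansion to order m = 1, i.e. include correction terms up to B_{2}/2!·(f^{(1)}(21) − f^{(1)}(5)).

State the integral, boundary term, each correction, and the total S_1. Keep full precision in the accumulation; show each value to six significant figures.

Integral: ∫_5^21 ln(x) dx = 39.8878.
Endpoint term: (f(5) + f(21))/2 = (1.60944 + 3.04452)/2 = 2.32698.
Integral + boundary = 42.2148.
Order-1 term: 1/12 · (0.0476190 − 0.200000) = -0.0126984.

S_1 ≈ 42.2021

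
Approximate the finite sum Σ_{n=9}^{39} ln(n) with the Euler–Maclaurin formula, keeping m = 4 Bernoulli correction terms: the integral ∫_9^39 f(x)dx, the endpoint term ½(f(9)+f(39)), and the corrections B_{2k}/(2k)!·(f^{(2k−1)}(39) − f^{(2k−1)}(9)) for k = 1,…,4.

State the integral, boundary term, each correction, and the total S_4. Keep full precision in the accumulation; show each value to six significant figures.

S_4 ≈ 96.0272

The integral term ∫_9^39 ln(x) dx = 93.1039.
½[f(9) + f(39)] = ½[2.19722 + 3.66356] = 2.93039.
Running total after boundary: 96.0343.
Order-1 term: 1/12 · (0.0256410 − 0.111111) = -0.00712251.
After k=1: 96.0272.
Order-2 term: −1/720 · (3.37160e-05 − 0.00274348) = 3.76357e-06.
After k=2: 96.0272.
Order-3 term: 1/30240 · (2.66004e-07 − 0.000406442) = -1.34317e-08.
After k=3: 96.0272.
Order-4 term: −1/1209600 · (5.24663e-09 − 0.000150534) = 1.24445e-10.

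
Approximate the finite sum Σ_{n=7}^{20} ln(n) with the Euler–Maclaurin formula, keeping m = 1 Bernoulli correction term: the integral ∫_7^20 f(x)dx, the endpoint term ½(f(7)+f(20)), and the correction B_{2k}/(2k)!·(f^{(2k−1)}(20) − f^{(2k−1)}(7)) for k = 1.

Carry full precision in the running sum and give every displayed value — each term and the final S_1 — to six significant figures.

S_1 ≈ 35.7564

∫_7^20 ln(x) dx evaluates to 33.2933.
Endpoint term: (f(7) + f(20))/2 = (1.94591 + 2.99573)/2 = 2.47082.
So far: 35.7641.
k=1: B_{2}/(2)! × [f^{(1)}(20) − f^{(1)}(7)] = 1/12 × (0.0500000 − 0.142857) = -0.00773810.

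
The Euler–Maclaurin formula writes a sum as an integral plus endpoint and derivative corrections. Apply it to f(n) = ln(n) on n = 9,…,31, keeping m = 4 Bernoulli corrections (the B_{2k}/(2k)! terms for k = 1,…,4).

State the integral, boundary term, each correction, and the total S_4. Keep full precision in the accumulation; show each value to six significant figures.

S_4 ≈ 67.4876

∫_9^31 ln(x) dx evaluates to 64.6786.
½[f(9) + f(31)] = ½[2.19722 + 3.43399] = 2.81561.
Integral + boundary = 67.4942.
k=1: B_{2}/(2)! × [f^{(1)}(31) − f^{(1)}(9)] = 1/12 × (0.0322581 − 0.111111) = -0.00657109.
After k=1: 67.4876.
k=2: B_{4}/(4)! × [f^{(3)}(31) − f^{(3)}(9)] = −1/720 × (6.71344e-05 − 0.00274348) = 3.71715e-06.
After k=2: 67.4876.
k=3: B_{6}/(6)! × [f^{(5)}(31) − f^{(5)}(9)] = 1/30240 × (8.38306e-07 − 0.000406442) = -1.34128e-08.
After k=3: 67.4876.
k=4: B_{8}/(8)! × [f^{(7)}(31) − f^{(7)}(9)] = −1/1209600 × (2.61698e-08 − 0.000150534) = 1.24428e-10.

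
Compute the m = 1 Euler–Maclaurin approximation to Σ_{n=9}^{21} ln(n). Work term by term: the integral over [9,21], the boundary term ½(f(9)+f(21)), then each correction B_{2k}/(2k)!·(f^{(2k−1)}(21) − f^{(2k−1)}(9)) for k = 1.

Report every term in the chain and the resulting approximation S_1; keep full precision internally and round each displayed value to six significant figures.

S_1 ≈ 34.7755

Integral: ∫_9^21 ln(x) dx = 32.1599.
½[f(9) + f(21)] = ½[2.19722 + 3.04452] = 2.62087.
Running total after boundary: 34.7808.
k=1: B_{2}/(2)! × [f^{(1)}(21) − f^{(1)}(9)] = 1/12 × (0.0476190 − 0.111111) = -0.00529101.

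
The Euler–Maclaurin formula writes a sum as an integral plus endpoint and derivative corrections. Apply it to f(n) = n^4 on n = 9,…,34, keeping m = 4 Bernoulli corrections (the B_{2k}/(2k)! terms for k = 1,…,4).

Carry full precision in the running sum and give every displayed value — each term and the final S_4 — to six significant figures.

Integral: ∫_9^34 x^4 dx = 9.07528e+06.
½[f(9) + f(34)] = ½[6561.00 + 1.33634e+06] = 671448.
So far: 9.74672e+06.
Correction k=1: B_{2}/2! · (f^{(1)}(34) − f^{(1)}(9)) = 1/12 · (157216 − 2916.00) = 12858.3.
Partial sum through k=1: 9.75958e+06.
Correction k=2: B_{4}/4! · (f^{(3)}(34) − f^{(3)}(9)) = −1/720 · (816.000 − 216.000) = -0.833333.
Partial sum through k=2: 9.75958e+06.
Correction k=3: B_{6}/6! · (f^{(5)}(34) − f^{(5)}(9)) = 1/30240 · (0.00000 − 0.00000) = 0.00000.
Partial sum through k=3: 9.75958e+06.
Correction k=4: B_{8}/8! · (f^{(7)}(34) − f^{(7)}(9)) = −1/1209600 · (0.00000 − 0.00000) = 0.00000.

S_4 ≈ 9.75958e+06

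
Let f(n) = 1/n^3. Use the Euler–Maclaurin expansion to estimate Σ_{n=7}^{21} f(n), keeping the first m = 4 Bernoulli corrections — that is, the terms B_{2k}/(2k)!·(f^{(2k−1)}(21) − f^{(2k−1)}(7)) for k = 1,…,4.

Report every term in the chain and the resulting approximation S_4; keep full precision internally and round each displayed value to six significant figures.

The integral term ∫_7^21 1/x^3 dx = 0.00907029.
½[f(7) + f(21)] = ½[0.00291545 + 0.000107980] = 0.00151172.
Running total after boundary: 0.0105820.
Correction k=1: B_{2}/2! · (f^{(1)}(21) − f^{(1)}(7)) = 1/12 · (-1.54257e-05 − (-0.00124948)) = 0.000102838.
Partial sum through k=1: 0.0106848.
Correction k=2: B_{4}/4! · (f^{(3)}(21) − f^{(3)}(7)) = −1/720 · (-6.99577e-07 − (-0.000509992)) = -7.07350e-07.
Partial sum through k=2: 0.0106841.
Correction k=3: B_{6}/6! · (f^{(5)}(21) − f^{(5)}(7)) = 1/30240 · (-6.66264e-08 − (-0.000437136)) = 1.44533e-08.
Partial sum through k=3: 0.0106842.
Correction k=4: B_{8}/8! · (f^{(7)}(21) − f^{(7)}(7)) = −1/1209600 · (-1.08778e-08 − (-0.000642322)) = -5.31011e-10.

S_4 ≈ 0.0106842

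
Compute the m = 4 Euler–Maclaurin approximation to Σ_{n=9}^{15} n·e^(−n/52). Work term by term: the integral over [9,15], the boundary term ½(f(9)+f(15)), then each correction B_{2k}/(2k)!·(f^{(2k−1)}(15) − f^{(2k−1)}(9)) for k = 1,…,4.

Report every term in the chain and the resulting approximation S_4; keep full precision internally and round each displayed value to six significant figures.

S_4 ≈ 66.3112

Integral: ∫_9^15 x·e^(−x/52) dx = 56.9192.
½[f(9) + f(15)] = ½[7.56966 + 11.2412] = 9.40545.
So far: 66.3247.
Correction k=1: B_{2}/2! · (f^{(1)}(15) − f^{(1)}(9)) = 1/12 · (0.533238 − 0.695503) = -0.0135220.
After k=1: 66.3112.
Correction k=2: B_{4}/4! · (f^{(3)}(15) − f^{(3)}(9)) = −1/720 · (0.000751505 − 0.000879308) = 1.77504e-07.
After k=2: 66.3112.
Correction k=3: B_{6}/6! · (f^{(5)}(15) − f^{(5)}(9)) = 1/30240 · (4.82917e-07 − 5.55253e-07) = -2.39207e-12.
After k=3: 66.3112.
Correction k=4: B_{8}/8! · (f^{(7)}(15) − f^{(7)}(9)) = −1/1209600 · (2.54404e-10 − 2.90428e-10) = 2.97814e-17.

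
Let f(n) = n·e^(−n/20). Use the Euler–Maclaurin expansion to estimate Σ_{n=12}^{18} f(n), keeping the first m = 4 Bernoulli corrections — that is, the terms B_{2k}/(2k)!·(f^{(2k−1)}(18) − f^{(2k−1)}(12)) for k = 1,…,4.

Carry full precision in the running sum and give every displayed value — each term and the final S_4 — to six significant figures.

S_4 ≈ 49.1836

Integral: ∫_12^18 x·e^(−x/20) dx = 42.2465.
Boundary: ½(f(12) + f(18)) = ½(6.58574 + 7.31825) = 6.95200.
Running total after boundary: 49.1985.
Correction k=1: B_{2}/2! · (f^{(1)}(18) − f^{(1)}(12)) = 1/12 · (0.0406570 − 0.219525) = -0.0149056.
Partial sum through k=1: 49.1836.
Correction k=2: B_{4}/4! · (f^{(3)}(18) − f^{(3)}(12)) = −1/720 · (0.00213449 − 0.00329287) = 1.60886e-06.
Partial sum through k=2: 49.1836.
Correction k=3: B_{6}/6! · (f^{(5)}(18) − f^{(5)}(12)) = 1/30240 · (1.04183e-05 − 1.50923e-05) = -1.54563e-10.
Partial sum through k=3: 49.1836.
Correction k=4: B_{8}/8! · (f^{(7)}(18) − f^{(7)}(12)) = −1/1209600 · (3.87512e-08 − 5.48812e-08) = 1.33350e-14.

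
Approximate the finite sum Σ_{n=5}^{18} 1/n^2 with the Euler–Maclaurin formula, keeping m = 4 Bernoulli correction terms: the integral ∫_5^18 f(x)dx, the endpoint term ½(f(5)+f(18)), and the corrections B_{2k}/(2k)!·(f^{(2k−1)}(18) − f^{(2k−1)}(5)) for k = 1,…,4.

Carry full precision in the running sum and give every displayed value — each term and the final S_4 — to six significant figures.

The integral term ∫_5^18 1/x^2 dx = 0.144444.
Endpoint term: (f(5) + f(18))/2 = (0.0400000 + 0.00308642)/2 = 0.0215432.
So far: 0.165988.
Correction k=1: B_{2}/2! · (f^{(1)}(18) − f^{(1)}(5)) = 1/12 · (-0.000342936 − (-0.0160000)) = 0.00130476.
Partial sum through k=1: 0.167292.
Correction k=2: B_{4}/4! · (f^{(3)}(18) − f^{(3)}(5)) = −1/720 · (-1.27013e-05 − (-0.00768000)) = -1.06490e-05.
Partial sum through k=2: 0.167282.
Correction k=3: B_{6}/6! · (f^{(5)}(18) − f^{(5)}(5)) = 1/30240 · (-1.17605e-06 − (-0.00921600)) = 3.04723e-07.
Partial sum through k=3: 0.167282.
Correction k=4: B_{8}/8! · (f^{(7)}(18) − f^{(7)}(5)) = −1/1209600 · (-2.03268e-07 − (-0.0206438)) = -1.70665e-08.

S_4 ≈ 0.167282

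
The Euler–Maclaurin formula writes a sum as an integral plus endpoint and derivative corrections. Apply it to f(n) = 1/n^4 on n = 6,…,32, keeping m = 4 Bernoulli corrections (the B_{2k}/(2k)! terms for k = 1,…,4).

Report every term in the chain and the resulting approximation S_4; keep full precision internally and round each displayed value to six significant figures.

S_4 ≈ 0.00196160

The integral term ∫_6^32 1/x^4 dx = 0.00153304.
½[f(6) + f(32)] = ½[0.000771605 + 9.53674e-07] = 0.000386279.
Integral + boundary = 0.00191932.
Order-1 term: 1/12 · (-1.19209e-07 − (-0.000514403)) = 4.28570e-05.
Running total after k=1: 0.00196217.
Order-2 term: −1/720 · (-3.49246e-09 − (-0.000428669)) = -5.95369e-07.
Running total after k=2: 0.00196158.
Order-3 term: 1/30240 · (-1.90994e-10 − (-0.000666819)) = 2.20509e-08.
Running total after k=3: 0.00196160.
Order-4 term: −1/1209600 · (-1.67866e-11 − (-0.00166705)) = -1.37818e-09.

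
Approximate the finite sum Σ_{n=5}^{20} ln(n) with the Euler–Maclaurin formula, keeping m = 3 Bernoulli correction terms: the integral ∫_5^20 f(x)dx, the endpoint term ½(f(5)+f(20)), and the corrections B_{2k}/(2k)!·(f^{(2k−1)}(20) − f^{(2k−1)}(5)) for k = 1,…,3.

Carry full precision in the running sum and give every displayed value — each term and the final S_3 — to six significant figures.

Integral: ∫_5^20 ln(x) dx = 36.8675.
Boundary: ½(f(5) + f(20)) = ½(1.60944 + 2.99573) = 2.30259.
So far: 39.1700.
Order-1 term: 1/12 · (0.0500000 − 0.200000) = -0.0125000.
Running total after k=1: 39.1575.
Order-2 term: −1/720 · (0.000250000 − 0.0160000) = 2.18750e-05.
Running total after k=2: 39.1576.
Order-3 term: 1/30240 · (7.50000e-06 − 0.00768000) = -2.53720e-07.

S_3 ≈ 39.1576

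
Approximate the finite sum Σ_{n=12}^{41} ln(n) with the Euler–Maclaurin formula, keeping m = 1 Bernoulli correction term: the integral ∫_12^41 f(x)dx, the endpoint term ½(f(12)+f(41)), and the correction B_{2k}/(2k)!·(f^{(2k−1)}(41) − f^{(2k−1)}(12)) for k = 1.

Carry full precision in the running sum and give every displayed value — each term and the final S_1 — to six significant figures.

S_1 ≈ 96.5319

Integral: ∫_12^41 ln(x) dx = 93.4376.
Endpoint term: (f(12) + f(41))/2 = (2.48491 + 3.71357)/2 = 3.09924.
Integral + boundary = 96.5368.
Correction k=1: B_{2}/2! · (f^{(1)}(41) − f^{(1)}(12)) = 1/12 · (0.0243902 − 0.0833333) = -0.00491192.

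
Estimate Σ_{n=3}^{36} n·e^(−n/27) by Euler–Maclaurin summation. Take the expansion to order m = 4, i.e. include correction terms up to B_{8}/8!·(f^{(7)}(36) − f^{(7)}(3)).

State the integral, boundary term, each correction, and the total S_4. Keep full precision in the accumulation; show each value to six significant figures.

S_4 ≈ 282.455

Integral: ∫_3^36 x·e^(−x/27) dx = 276.441.
Boundary: ½(f(3) + f(36)) = ½(2.68452 + 9.48950) = 6.08701.
Integral + boundary = 282.528.
Correction k=1: B_{2}/2! · (f^{(1)}(36) − f^{(1)}(3)) = 1/12 · (-0.0878657 − 0.795413) = -0.0736065.
After k=1: 282.455.
Correction k=2: B_{4}/4! · (f^{(3)}(36) − f^{(3)}(3)) = −1/720 · (0.000602645 − 0.00354608) = 4.08810e-06.
After k=2: 282.455.
Correction k=3: B_{6}/6! · (f^{(5)}(36) − f^{(5)}(3)) = 1/30240 · (1.81868e-06 − 8.23190e-06) = -2.12077e-10.
After k=3: 282.455.
Correction k=4: B_{8}/8! · (f^{(7)}(36) − f^{(7)}(3)) = −1/1209600 · (3.85554e-09 − 1.59115e-08) = 9.96691e-15.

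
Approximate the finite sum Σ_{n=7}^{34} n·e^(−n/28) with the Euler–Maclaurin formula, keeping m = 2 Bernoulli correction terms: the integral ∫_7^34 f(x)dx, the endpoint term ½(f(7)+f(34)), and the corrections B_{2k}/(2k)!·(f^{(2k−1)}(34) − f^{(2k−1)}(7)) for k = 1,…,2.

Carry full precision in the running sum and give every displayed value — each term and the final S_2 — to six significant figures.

∫_7^34 x·e^(−x/28) dx evaluates to 247.768.
½[f(7) + f(34)] = ½[5.45161 + 10.0953] = 7.77348.
Running total after boundary: 255.542.
k=1: B_{2}/(2)! × [f^{(1)}(34) − f^{(1)}(7)] = 1/12 × (-0.0636261 − 0.584101) = -0.0539772.
Running total after k=1: 255.488.
k=2: B_{4}/(4)! × [f^{(3)}(34) − f^{(3)}(7)] = −1/720 × (0.000676298 − 0.00273176) = 2.85481e-06.

S_2 ≈ 255.488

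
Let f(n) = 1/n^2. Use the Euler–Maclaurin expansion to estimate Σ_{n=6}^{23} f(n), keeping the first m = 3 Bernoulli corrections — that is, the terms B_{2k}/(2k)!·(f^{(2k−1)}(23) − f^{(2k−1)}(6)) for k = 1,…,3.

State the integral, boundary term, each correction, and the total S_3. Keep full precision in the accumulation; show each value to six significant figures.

S_3 ≈ 0.138776

The integral term ∫_6^23 1/x^2 dx = 0.123188.
Endpoint term: (f(6) + f(23))/2 = (0.0277778 + 0.00189036)/2 = 0.0148341.
So far: 0.138022.
Correction k=1: B_{2}/2! · (f^{(1)}(23) − f^{(1)}(6)) = 1/12 · (-0.000164379 − (-0.00925926)) = 0.000757907.
After k=1: 0.138780.
Correction k=2: B_{4}/4! · (f^{(3)}(23) − f^{(3)}(6)) = −1/720 · (-3.72883e-06 − (-0.00308642)) = -4.28152e-06.
After k=2: 0.138776.
Correction k=3: B_{6}/6! · (f^{(5)}(23) − f^{(5)}(6)) = 1/30240 · (-2.11465e-07 − (-0.00257202)) = 8.50465e-08.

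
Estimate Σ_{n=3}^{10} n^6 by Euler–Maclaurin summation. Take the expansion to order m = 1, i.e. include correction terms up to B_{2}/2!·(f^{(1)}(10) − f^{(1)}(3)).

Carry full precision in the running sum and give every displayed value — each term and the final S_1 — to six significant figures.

The integral term ∫_3^10 x^6 dx = 1.42826e+06.
Endpoint term: (f(3) + f(10))/2 = (729.000 + 1.00000e+06)/2 = 500364.
Integral + boundary = 1.92862e+06.
Correction k=1: B_{2}/2! · (f^{(1)}(10) − f^{(1)}(3)) = 1/12 · (600000 − 1458.00) = 49878.5.

S_1 ≈ 1.97850e+06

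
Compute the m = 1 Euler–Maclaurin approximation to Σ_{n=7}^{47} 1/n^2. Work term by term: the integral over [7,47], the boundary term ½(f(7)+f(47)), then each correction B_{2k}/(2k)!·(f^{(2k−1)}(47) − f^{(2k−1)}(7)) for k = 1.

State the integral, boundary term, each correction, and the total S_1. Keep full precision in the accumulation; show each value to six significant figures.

S_1 ≈ 0.132495

Integral: ∫_7^47 1/x^2 dx = 0.121581.
½[f(7) + f(47)] = ½[0.0204082 + 0.000452694] = 0.0104304.
Integral + boundary = 0.132011.
Order-1 term: 1/12 · (-1.92636e-05 − (-0.00583090)) = 0.000484303.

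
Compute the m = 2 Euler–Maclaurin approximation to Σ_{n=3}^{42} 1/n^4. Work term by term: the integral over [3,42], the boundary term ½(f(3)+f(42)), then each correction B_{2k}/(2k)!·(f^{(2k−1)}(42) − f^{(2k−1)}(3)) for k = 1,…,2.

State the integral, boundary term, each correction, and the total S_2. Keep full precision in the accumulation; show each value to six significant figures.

The integral term ∫_3^42 1/x^4 dx = 0.0123412.
Endpoint term: (f(3) + f(42))/2 = (0.0123457 + 3.21368e-07)/2 = 0.00617300.
Integral + boundary = 0.0185142.
Order-1 term: 1/12 · (-3.06065e-08 − (-0.0164609)) = 0.00137174.
Running total after k=1: 0.0198859.
Order-2 term: −1/720 · (-5.20519e-10 − (-0.0548697)) = -7.62079e-05.

S_2 ≈ 0.0198097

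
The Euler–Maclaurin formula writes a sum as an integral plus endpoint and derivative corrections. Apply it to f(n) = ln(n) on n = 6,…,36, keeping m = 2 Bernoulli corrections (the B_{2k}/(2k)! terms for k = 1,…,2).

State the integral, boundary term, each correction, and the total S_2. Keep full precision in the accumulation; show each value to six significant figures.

∫_6^36 ln(x) dx evaluates to 88.2561.
Boundary: ½(f(6) + f(36)) = ½(1.79176 + 3.58352) = 2.68764.
So far: 90.9438.
Correction k=1: B_{2}/2! · (f^{(1)}(36) − f^{(1)}(6)) = 1/12 · (0.0277778 − 0.166667) = -0.0115741.
Partial sum through k=1: 90.9322.
Correction k=2: B_{4}/4! · (f^{(3)}(36) − f^{(3)}(6)) = −1/720 · (4.28669e-05 − 0.00925926) = 1.28005e-05.

S_2 ≈ 90.9322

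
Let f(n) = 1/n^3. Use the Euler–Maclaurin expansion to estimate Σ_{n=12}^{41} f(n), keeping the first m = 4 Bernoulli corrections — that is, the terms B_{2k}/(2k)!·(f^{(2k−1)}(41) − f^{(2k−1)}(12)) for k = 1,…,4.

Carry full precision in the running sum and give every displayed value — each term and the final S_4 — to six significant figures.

S_4 ≈ 0.00348333

The integral term ∫_12^41 1/x^3 dx = 0.00317478.
½[f(12) + f(41)] = ½[0.000578704 + 1.45094e-05] = 0.000296607.
Integral + boundary = 0.00347139.
Order-1 term: 1/12 · (-1.06166e-06 − (-0.000144676)) = 1.19679e-05.
After k=1: 0.00348335.
Order-2 term: −1/720 · (-1.26313e-08 − (-2.00939e-05)) = -2.78906e-08.
After k=2: 0.00348333.
Order-3 term: 1/30240 · (-3.15595e-10 − (-5.86071e-06)) = 1.93796e-10.
After k=3: 0.00348333.
Order-4 term: −1/1209600 · (-1.35174e-11 − (-2.93036e-06)) = -2.42257e-12.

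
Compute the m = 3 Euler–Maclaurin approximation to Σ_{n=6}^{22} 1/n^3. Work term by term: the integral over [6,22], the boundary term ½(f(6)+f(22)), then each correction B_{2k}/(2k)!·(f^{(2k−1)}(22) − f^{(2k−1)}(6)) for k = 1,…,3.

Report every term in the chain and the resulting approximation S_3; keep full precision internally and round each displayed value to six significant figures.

The integral term ∫_6^22 1/x^3 dx = 0.0128558.
½[f(6) + f(22)] = ½[0.00462963 + 9.39144e-05] = 0.00236177.
Running total after boundary: 0.0152176.
k=1: B_{2}/(2)! × [f^{(1)}(22) − f^{(1)}(6)] = 1/12 × (-1.28065e-05 − (-0.00231481)) = 0.000191834.
Partial sum through k=1: 0.0154094.
k=2: B_{4}/(4)! × [f^{(3)}(22) − f^{(3)}(6)] = −1/720 × (-5.29194e-07 − (-0.00128601)) = -1.78539e-06.
Partial sum through k=2: 0.0154077.
k=3: B_{6}/(6)! × [f^{(5)}(22) − f^{(5)}(6)] = 1/30240 × (-4.59218e-08 − (-0.00150034)) = 4.96130e-08.

S_3 ≈ 0.0154077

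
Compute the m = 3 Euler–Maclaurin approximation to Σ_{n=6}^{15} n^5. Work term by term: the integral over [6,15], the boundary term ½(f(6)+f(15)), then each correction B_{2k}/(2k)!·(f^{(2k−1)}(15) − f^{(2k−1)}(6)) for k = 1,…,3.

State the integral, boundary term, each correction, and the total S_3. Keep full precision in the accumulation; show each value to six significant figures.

S_3 ≈ 2.29478e+06

∫_6^15 x^5 dx evaluates to 1.89066e+06.
½[f(6) + f(15)] = ½[7776.00 + 759375] = 383576.
So far: 2.27424e+06.
k=1: B_{2}/(2)! × [f^{(1)}(15) − f^{(1)}(6)] = 1/12 × (253125 − 6480.00) = 20553.8.
Running total after k=1: 2.29479e+06.
k=2: B_{4}/(4)! × [f^{(3)}(15) − f^{(3)}(6)] = −1/720 × (13500.0 − 2160.00) = -15.7500.
Running total after k=2: 2.29478e+06.
k=3: B_{6}/(6)! × [f^{(5)}(15) − f^{(5)}(6)] = 1/30240 × (120.000 − 120.000) = 0.00000.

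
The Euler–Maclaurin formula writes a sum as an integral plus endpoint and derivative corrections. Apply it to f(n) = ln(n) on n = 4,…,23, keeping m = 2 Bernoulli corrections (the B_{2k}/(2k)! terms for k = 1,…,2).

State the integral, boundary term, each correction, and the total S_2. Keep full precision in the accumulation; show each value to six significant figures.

S_2 ≈ 49.8149

Integral: ∫_4^23 ln(x) dx = 47.5712.
Boundary: ½(f(4) + f(23)) = ½(1.38629 + 3.13549) = 2.26089.
Running total after boundary: 49.8321.
Correction k=1: B_{2}/2! · (f^{(1)}(23) − f^{(1)}(4)) = 1/12 · (0.0434783 − 0.250000) = -0.0172101.
Partial sum through k=1: 49.8149.
Correction k=2: B_{4}/4! · (f^{(3)}(23) − f^{(3)}(4)) = −1/720 · (0.000164379 − 0.0312500) = 4.31745e-05.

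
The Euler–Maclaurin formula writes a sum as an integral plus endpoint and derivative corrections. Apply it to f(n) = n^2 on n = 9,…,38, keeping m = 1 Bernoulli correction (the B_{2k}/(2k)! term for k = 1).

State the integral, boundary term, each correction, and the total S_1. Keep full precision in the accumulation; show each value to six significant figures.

The integral term ∫_9^38 x^2 dx = 18047.7.
Endpoint term: (f(9) + f(38))/2 = (81.0000 + 1444.00)/2 = 762.500.
So far: 18810.2.
Order-1 term: 1/12 · (76.0000 − 18.0000) = 4.83333.

S_1 ≈ 18815.0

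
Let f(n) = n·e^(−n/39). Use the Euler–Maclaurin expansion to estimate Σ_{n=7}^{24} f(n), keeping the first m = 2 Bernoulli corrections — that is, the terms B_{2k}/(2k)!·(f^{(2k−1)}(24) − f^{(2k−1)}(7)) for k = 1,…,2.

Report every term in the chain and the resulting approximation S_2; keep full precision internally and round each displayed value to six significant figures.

S_2 ≈ 180.770

The integral term ∫_7^24 x·e^(−x/39) dx = 171.400.
Endpoint term: (f(7) + f(24))/2 = (5.84989 + 12.9704)/2 = 9.41014.
So far: 180.810.
k=1: B_{2}/(2)! × [f^{(1)}(24) − f^{(1)}(7)] = 1/12 × (0.207859 − 0.685701) = -0.0398202.
Partial sum through k=1: 180.770.
k=2: B_{4}/(4)! × [f^{(3)}(24) − f^{(3)}(7)] = −1/720 × (0.000847288 − 0.00154970) = 9.75577e-07.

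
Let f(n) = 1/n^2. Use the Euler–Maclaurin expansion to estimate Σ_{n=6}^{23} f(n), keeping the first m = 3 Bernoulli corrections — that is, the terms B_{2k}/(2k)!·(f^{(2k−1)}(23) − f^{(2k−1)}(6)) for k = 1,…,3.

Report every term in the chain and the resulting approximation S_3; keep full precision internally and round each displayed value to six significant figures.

S_3 ≈ 0.138776

∫_6^23 1/x^2 dx evaluates to 0.123188.
½[f(6) + f(23)] = ½[0.0277778 + 0.00189036] = 0.0148341.
Integral + boundary = 0.138022.
Order-1 term: 1/12 · (-0.000164379 − (-0.00925926)) = 0.000757907.
Partial sum through k=1: 0.138780.
Order-2 term: −1/720 · (-3.72883e-06 − (-0.00308642)) = -4.28152e-06.
Partial sum through k=2: 0.138776.
Order-3 term: 1/30240 · (-2.11465e-07 − (-0.00257202)) = 8.50465e-08.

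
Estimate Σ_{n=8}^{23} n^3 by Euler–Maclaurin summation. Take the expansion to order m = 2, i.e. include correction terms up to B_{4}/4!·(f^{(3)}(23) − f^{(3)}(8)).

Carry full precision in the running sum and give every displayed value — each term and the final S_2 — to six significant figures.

S_2 ≈ 75392.0

∫_8^23 x^3 dx evaluates to 68936.2.
Endpoint term: (f(8) + f(23))/2 = (512.000 + 12167.0)/2 = 6339.50.
Integral + boundary = 75275.8.
k=1: B_{2}/(2)! × [f^{(1)}(23) − f^{(1)}(8)] = 1/12 × (1587.00 − 192.000) = 116.250.
Partial sum through k=1: 75392.0.
k=2: B_{4}/(4)! × [f^{(3)}(23) − f^{(3)}(8)] = −1/720 × (6.00000 − 6.00000) = 0.00000.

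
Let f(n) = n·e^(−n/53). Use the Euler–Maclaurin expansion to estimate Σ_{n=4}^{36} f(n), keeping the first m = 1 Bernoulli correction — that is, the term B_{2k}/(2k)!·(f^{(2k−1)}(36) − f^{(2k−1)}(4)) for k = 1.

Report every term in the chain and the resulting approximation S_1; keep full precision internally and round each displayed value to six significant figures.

S_1 ≈ 420.797

The integral term ∫_4^36 x·e^(−x/53) dx = 409.875.
Endpoint term: (f(4) + f(36))/2 = (3.70922 + 18.2520)/2 = 10.9806.
Integral + boundary = 420.855.
Order-1 term: 1/12 · (0.162622 − 0.857321) = -0.0578915.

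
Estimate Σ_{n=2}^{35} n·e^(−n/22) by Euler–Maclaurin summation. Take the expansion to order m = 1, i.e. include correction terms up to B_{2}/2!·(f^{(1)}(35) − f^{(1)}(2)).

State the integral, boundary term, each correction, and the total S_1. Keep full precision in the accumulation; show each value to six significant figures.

S_1 ≈ 231.026

The integral term ∫_2^35 x·e^(−x/22) dx = 226.627.
Endpoint term: (f(2) + f(35))/2 = (1.82620 + 7.13091)/2 = 4.47856.
Integral + boundary = 231.105.
k=1: B_{2}/(2)! × [f^{(1)}(35) − f^{(1)}(2)] = 1/12 × (-0.120392 − 0.830092) = -0.0792070.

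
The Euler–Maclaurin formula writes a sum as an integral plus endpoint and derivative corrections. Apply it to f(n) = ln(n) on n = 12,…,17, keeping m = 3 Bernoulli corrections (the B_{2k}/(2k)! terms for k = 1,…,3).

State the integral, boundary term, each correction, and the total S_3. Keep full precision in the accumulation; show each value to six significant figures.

∫_12^17 ln(x) dx evaluates to 13.3457.
Boundary: ½(f(12) + f(17)) = ½(2.48491 + 2.83321) = 2.65906.
Running total after boundary: 16.0048.
Correction k=1: B_{2}/2! · (f^{(1)}(17) − f^{(1)}(12)) = 1/12 · (0.0588235 − 0.0833333) = -0.00204248.
After k=1: 16.0028.
Correction k=2: B_{4}/4! · (f^{(3)}(17) − f^{(3)}(12)) = −1/720 · (0.000407083 − 0.00115741) = 1.04212e-06.
After k=2: 16.0028.
Correction k=3: B_{6}/6! · (f^{(5)}(17) − f^{(5)}(12)) = 1/30240 · (1.69031e-05 − 9.64506e-05) = -2.63054e-09.

S_3 ≈ 16.0028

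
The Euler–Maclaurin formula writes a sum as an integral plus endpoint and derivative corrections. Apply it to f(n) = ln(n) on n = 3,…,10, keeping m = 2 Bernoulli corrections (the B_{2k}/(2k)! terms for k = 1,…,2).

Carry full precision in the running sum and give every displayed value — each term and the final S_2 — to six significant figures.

∫_3^10 ln(x) dx evaluates to 12.7300.
Boundary: ½(f(3) + f(10)) = ½(1.09861 + 2.30259) = 1.70060.
Running total after boundary: 14.4306.
k=1: B_{2}/(2)! × [f^{(1)}(10) − f^{(1)}(3)] = 1/12 × (0.100000 − 0.333333) = -0.0194444.
After k=1: 14.4112.
k=2: B_{4}/(4)! × [f^{(3)}(10) − f^{(3)}(3)] = −1/720 × (0.00200000 − 0.0740741) = 0.000100103.

S_2 ≈ 14.4113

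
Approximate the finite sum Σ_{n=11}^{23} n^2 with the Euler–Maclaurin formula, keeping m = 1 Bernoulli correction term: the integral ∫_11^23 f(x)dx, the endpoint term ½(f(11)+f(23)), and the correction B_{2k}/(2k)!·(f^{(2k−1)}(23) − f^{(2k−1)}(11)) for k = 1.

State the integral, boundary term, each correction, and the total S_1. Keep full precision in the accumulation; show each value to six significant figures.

The integral term ∫_11^23 x^2 dx = 3612.00.
Boundary: ½(f(11) + f(23)) = ½(121.000 + 529.000) = 325.000.
Running total after boundary: 3937.00.
Order-1 term: 1/12 · (46.0000 − 22.0000) = 2.00000.

S_1 ≈ 3939.00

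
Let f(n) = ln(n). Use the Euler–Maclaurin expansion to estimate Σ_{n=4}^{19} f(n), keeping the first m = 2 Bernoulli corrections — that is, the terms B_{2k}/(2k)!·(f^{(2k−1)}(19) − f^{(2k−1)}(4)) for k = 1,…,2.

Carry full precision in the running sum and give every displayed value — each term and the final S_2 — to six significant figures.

S_2 ≈ 37.5481

The integral term ∫_4^19 ln(x) dx = 35.3992.
Boundary: ½(f(4) + f(19)) = ½(1.38629 + 2.94444) = 2.16537.
Integral + boundary = 37.5645.
k=1: B_{2}/(2)! × [f^{(1)}(19) − f^{(1)}(4)] = 1/12 × (0.0526316 − 0.250000) = -0.0164474.
Running total after k=1: 37.5481.
k=2: B_{4}/(4)! × [f^{(3)}(19) − f^{(3)}(4)] = −1/720 × (0.000291588 − 0.0312500) = 4.29978e-05.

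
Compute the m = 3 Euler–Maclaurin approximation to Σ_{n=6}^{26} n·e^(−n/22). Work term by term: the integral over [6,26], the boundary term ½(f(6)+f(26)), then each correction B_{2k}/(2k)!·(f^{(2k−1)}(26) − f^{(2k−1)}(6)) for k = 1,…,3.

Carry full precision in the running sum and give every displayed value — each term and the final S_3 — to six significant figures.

∫_6^26 x·e^(−x/22) dx evaluates to 145.064.
½[f(6) + f(26)] = ½[4.56780 + 7.97473] = 6.27127.
So far: 151.335.
Correction k=1: B_{2}/2! · (f^{(1)}(26) − f^{(1)}(6)) = 1/12 · (-0.0557674 − 0.553673) = -0.0507867.
Running total after k=1: 151.285.
Correction k=2: B_{4}/4! · (f^{(3)}(26) − f^{(3)}(6)) = −1/720 · (0.00115222 − 0.00428982) = 4.35778e-06.
Running total after k=2: 151.285.
Correction k=3: B_{6}/6! · (f^{(5)}(26) − f^{(5)}(6)) = 1/30240 · (4.99930e-06 − 1.53630e-05) = -3.42715e-10.

S_3 ≈ 151.285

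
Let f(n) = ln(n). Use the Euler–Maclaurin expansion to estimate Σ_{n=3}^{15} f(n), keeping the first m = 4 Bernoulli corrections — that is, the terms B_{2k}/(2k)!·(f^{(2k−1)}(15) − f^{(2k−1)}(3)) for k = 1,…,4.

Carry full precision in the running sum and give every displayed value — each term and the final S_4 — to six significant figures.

∫_3^15 ln(x) dx evaluates to 25.3249.
½[f(3) + f(15)] = ½[1.09861 + 2.70805] = 1.90333.
Integral + boundary = 27.2282.
Order-1 term: 1/12 · (0.0666667 − 0.333333) = -0.0222222.
After k=1: 27.2060.
Order-2 term: −1/720 · (0.000592593 − 0.0740741) = 0.000102058.
After k=2: 27.2061.
Order-3 term: 1/30240 · (3.16049e-05 − 0.0987654) = -3.26501e-06.
After k=3: 27.2061.
Order-4 term: −1/1209600 · (4.21399e-06 − 0.329218) = 2.72168e-07.

S_4 ≈ 27.2061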